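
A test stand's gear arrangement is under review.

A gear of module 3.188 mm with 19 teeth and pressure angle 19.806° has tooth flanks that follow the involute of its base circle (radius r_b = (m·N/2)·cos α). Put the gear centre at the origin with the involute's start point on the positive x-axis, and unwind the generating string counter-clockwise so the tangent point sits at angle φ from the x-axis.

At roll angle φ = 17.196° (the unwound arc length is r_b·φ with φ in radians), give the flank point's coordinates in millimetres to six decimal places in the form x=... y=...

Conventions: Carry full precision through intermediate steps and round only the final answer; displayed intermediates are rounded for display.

x=29.749019 y=0.254470

recognized (one wheel, involute flank): single-mesh tooth geometry, m = 3.188, N = 19
pitch radius r_p = m·N/2 = 3.188·19/2 = 30.286000
base radius r_b = r_p·cos α = 30.286000·cos 19.806° = 28.494440
roll angle φ = 17.196° = 0.30012682 rad
x = r_b·(cos φ + φ·sin φ) = 29.749019
y = r_b·(sin φ − φ·cos φ) = 0.254470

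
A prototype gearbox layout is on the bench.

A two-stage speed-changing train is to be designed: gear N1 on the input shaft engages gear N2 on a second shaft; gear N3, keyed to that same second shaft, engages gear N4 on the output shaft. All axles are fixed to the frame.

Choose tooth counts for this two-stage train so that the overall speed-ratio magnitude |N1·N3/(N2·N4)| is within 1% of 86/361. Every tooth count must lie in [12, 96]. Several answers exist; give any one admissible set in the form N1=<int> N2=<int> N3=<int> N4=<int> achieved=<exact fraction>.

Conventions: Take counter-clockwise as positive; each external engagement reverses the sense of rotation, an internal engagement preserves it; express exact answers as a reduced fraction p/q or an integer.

N1=12 N2=38 N3=43 N4=57 achieved=86/361

topology: fixed-axis compound train — 2 stages, target 86/361
target = 86/361 in lowest terms: an exact hit needs N1·N3 = k·86 and N2·N4 = k·361 for one integer k, every count in [12, 96]; additionally prefer no 1:1 stage (N1 ≠ N2, N3 ≠ N4)
k = 1…5: no 1:1-free in-range split of k·86 and k·361 into factor pairs; take k = 6
k = 6: N1·N3 = 516 = 12·43, N2·N4 = 2166 = 38·57
achieved = 12·43/(38·57) = 86/361; |achieved − target| = 0 ≤ 43/18050 ✓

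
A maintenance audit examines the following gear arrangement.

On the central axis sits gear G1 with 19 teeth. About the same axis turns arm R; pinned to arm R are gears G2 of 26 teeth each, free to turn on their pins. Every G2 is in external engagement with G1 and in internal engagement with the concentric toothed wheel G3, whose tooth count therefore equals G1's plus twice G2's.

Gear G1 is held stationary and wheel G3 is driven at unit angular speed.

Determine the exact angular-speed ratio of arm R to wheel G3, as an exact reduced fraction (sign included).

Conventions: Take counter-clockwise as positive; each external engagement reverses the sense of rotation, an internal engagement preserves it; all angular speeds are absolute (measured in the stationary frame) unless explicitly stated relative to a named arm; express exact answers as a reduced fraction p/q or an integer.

planetary set (19T centre, 26T on arm, 71T internal) — Willis relation
ring teeth: 19 + 2·26 = 71
19(ω_sun−ω_arm) = −71(ω_ring−ω_arm),  ω_sun = 0, ω_ring = 1
19(0−ω_arm) = −71(1−ω_arm)  ⇒  90·ω_arm = 71  ⇒  ω_arm = 71/90
ω_out/ω_in = 71/90

71/90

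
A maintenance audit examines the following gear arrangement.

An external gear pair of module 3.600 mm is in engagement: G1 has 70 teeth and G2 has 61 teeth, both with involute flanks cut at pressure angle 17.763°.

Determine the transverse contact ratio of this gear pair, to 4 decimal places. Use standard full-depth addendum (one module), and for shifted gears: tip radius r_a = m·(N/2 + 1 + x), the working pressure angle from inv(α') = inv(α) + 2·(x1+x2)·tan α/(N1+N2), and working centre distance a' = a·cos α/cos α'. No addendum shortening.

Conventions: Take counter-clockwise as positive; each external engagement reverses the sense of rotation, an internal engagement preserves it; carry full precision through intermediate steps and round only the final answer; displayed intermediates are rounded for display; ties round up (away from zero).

single-mesh involute tooth geometry (70T engaging 61T at module 3.600)
base radii: r_b1 = 119.993152, r_b2 = 104.565461
tip radii: r_a1 = 129.600000, r_a2 = 113.400000
no profile shift: α' = α, a' = a
action lengths: √(r_a1²−r_b1²) = 48.967371, √(r_a2²−r_b2²) = 43.881936
base pitch p_b = π·m·cos α = 10.770560
CR = (48.967371 + 43.881936 − 235.800000·sin 17.76300°)/10.770560 = 1.941529
contact ratio ≈ 1.9415

1.9415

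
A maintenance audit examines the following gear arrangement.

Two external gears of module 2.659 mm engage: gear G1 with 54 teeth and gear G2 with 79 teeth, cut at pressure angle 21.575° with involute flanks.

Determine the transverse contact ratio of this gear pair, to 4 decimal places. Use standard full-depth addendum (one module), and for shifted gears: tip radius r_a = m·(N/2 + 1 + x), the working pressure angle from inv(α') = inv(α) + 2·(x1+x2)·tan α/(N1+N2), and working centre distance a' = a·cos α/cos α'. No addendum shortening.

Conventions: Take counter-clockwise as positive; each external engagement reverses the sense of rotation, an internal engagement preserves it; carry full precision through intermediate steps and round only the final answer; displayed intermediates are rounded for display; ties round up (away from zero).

1.7105

recognized (one external pair, fixed centres): single-mesh tooth geometry, m = 2.659, N1 = 54, N2 = 79
base radii: r_b1 = 66.762969, r_b2 = 97.671750
tip radii: r_a1 = 74.452000, r_a2 = 107.689500
no profile shift: α' = α, a' = a
action lengths: √(r_a1²−r_b1²) = 32.951575, √(r_a2²−r_b2²) = 45.357002
base pitch p_b = π·m·cos α = 7.768224
CR = (32.951575 + 45.357002 − 176.823500·sin 21.57500°)/7.768224 = 1.710461
contact ratio ≈ 1.7105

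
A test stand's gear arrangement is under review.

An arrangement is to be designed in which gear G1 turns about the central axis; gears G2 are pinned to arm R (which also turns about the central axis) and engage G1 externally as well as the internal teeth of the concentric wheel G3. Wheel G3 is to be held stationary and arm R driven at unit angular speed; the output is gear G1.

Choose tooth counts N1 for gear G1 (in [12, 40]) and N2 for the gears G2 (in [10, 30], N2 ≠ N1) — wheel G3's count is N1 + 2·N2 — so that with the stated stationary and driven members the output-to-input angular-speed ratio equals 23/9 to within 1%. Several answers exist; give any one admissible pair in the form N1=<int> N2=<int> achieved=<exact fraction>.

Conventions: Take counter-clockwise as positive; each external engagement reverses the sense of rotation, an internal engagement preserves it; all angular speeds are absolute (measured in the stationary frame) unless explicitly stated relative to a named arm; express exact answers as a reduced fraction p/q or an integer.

N1=36 N2=10 achieved=23/9

class = planetary set [ratio 23/9 wanted; Willis about the carrier]
Willis with ω_ring = 0: ω_sun/ω_arm = (N1+N3)/N1; set equal to 23/9  ⇒  N3/N1 = 23/9 − 1 = 14/9
N3 = N1 + 2·N2  ⇒  N2/N1 = (N3/N1 − 1)/2 = (14/9 − 1)/2 = 5/18
smallest multiple with N1 ≥ 12 and N2 ≥ 10: k = 2  ⇒  N1 = 2·18 = 36, N2 = 2·5 = 10 (N1 ≤ 40, N2 ≤ 30, N2 ≠ N1 ✓), N3 = 36 + 2·10 = 56
check: (N1+N3)/N1 with N1 = 36, N3 = 56 gives 23/9; |achieved − target| = 0 ≤ 23/900 ✓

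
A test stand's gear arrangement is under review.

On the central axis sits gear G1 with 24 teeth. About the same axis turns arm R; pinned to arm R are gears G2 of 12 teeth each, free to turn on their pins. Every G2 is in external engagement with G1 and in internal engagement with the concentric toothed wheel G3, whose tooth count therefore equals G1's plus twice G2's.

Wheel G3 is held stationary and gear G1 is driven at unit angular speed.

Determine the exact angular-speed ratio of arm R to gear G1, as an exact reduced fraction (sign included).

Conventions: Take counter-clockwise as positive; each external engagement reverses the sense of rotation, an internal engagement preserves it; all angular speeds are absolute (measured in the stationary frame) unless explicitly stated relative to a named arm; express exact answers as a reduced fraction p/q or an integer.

recognized (axles ride arm R): planetary set, 24/12/48 teeth
ring teeth: 24 + 2·12 = 48
24(ω_sun−ω_arm) = −48(ω_ring−ω_arm),  ω_ring = 0, ω_sun = 1
24(1−ω_arm) = −48(0−ω_arm)  ⇒  72·ω_arm = 24  ⇒  ω_arm = 1/3
ω_out/ω_in = 1/3

1/3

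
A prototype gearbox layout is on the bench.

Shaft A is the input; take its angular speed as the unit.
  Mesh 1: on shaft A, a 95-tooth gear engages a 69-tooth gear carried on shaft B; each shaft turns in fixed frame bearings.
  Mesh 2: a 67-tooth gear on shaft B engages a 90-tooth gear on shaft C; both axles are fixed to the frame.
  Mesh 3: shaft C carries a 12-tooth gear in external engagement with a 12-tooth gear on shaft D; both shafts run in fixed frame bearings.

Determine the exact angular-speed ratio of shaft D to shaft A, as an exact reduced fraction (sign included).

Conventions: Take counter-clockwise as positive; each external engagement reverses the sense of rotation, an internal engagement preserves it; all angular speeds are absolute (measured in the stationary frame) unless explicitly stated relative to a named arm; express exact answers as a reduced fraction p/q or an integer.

-1273/1242

class = fixed-axis compound train [3 meshes; 3 ratios multiply, 3 sense flips]
mesh 1 [95T→69T]: running ratio 95/69, sense −
mesh 2 [67T→90T]: running ratio 1273/1242, sense +
mesh 3 [12T→12T]: running ratio 1273/1242, sense −
ω_out/ω_in = -1273/1242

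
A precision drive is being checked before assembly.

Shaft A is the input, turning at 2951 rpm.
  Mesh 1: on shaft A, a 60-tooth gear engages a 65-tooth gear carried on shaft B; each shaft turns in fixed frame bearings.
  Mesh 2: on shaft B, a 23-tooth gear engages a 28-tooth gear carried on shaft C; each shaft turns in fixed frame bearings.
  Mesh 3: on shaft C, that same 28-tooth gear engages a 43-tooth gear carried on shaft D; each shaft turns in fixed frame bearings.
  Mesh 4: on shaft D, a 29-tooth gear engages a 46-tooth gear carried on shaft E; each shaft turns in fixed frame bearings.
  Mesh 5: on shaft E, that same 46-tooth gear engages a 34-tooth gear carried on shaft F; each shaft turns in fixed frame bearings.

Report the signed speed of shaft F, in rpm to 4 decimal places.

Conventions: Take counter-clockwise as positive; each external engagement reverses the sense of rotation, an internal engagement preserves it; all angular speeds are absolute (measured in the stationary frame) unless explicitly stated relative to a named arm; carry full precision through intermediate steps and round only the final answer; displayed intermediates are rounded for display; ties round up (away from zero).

-1242.7551 rpm

topology: fixed-axis compound train — 5 meshes, A→F
mesh 1 [60T→65T]: ω = 2951.0000×60/65 = 2724.0000 rpm, sense flips to −
mesh 2 [23T→28T]: ω = 2724.0000×23/28 = 2237.5714 rpm, sense flips to +
mesh 3 [28T→43T]: ω = 2237.5714×28/43 = 1457.0233 rpm, sense flips to −
mesh 4 [29T→46T]: ω = 1457.0233×29/46 = 918.5581 rpm, sense flips to +
mesh 5 [46T→34T]: ω = 918.5581×46/34 = 1242.7551 rpm, sense flips to −
signed output speed = -1242.7551 rpm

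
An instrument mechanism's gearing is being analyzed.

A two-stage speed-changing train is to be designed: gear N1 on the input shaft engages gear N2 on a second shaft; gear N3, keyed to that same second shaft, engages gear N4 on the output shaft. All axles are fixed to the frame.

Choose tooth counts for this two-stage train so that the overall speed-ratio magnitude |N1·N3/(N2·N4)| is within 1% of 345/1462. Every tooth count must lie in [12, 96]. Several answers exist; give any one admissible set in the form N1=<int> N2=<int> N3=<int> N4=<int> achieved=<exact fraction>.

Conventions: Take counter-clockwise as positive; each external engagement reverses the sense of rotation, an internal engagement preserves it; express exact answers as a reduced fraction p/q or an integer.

2-stage fixed-axis compound train for ratio 345/1462
target = 345/1462 in lowest terms: an exact hit needs N1·N3 = k·345 and N2·N4 = k·1462 for one integer k, every count in [12, 96]; additionally prefer no 1:1 stage (N1 ≠ N2, N3 ≠ N4)
k = 1: N1·N3 = 345 = 15·23, N2·N4 = 1462 = 17·86
achieved = 15·23/(17·86) = 345/1462; |achieved − target| = 0 ≤ 69/29240 ✓

N1=15 N2=17 N3=23 N4=86 achieved=345/1462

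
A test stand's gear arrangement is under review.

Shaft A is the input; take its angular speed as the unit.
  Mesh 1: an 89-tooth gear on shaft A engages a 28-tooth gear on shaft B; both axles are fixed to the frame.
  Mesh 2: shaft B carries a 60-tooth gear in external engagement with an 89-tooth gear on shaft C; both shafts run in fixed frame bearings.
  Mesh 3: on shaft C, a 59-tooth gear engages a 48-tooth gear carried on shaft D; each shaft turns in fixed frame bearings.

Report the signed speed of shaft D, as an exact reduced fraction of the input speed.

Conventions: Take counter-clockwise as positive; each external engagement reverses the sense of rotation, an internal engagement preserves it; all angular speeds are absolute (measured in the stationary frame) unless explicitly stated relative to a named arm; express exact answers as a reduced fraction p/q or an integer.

-295/112

3-mesh fixed-axis compound train (all bearings frame-fixed)
mesh 1 [89T→28T]: |ω|/ω_in = 1×89/28 = 89/28, sense flips to −
mesh 2 [60T→89T]: |ω|/ω_in = (89/28)×60/89 = 15/7, sense flips to +
mesh 3 [59T→48T]: |ω|/ω_in = (15/7)×59/48 = 295/112, sense flips to −
signed output speed (× input speed) = -295/112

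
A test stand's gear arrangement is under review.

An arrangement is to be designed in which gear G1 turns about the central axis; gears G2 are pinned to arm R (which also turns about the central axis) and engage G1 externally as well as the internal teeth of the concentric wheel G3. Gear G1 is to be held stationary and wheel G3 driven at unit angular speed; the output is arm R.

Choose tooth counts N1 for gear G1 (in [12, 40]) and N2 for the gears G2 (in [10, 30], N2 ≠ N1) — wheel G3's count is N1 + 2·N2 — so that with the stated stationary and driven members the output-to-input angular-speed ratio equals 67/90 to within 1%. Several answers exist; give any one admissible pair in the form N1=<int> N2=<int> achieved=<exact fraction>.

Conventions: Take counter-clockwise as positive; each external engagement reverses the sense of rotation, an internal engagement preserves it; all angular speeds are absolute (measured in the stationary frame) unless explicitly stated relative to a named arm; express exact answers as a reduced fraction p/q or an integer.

N1=23 N2=22 achieved=67/90

class = planetary set [ratio 67/90 wanted; Willis about the carrier]
Willis with ω_sun = 0: ω_arm/ω_ring = N3/(N1+N3); set equal to 67/90  ⇒  N3/N1 = (67/90)/(1 − 67/90) = 67/23
N3 = N1 + 2·N2  ⇒  N2/N1 = (N3/N1 − 1)/2 = (67/23 − 1)/2 = 22/23
smallest multiple with N1 ≥ 12 and N2 ≥ 10: k = 1  ⇒  N1 = 1·23 = 23, N2 = 1·22 = 22 (N1 ≤ 40, N2 ≤ 30, N2 ≠ N1 ✓), N3 = 23 + 2·22 = 67
check: N3/(N1+N3) with N1 = 23, N3 = 67 gives 67/90; |achieved − target| = 0 ≤ 67/9000 ✓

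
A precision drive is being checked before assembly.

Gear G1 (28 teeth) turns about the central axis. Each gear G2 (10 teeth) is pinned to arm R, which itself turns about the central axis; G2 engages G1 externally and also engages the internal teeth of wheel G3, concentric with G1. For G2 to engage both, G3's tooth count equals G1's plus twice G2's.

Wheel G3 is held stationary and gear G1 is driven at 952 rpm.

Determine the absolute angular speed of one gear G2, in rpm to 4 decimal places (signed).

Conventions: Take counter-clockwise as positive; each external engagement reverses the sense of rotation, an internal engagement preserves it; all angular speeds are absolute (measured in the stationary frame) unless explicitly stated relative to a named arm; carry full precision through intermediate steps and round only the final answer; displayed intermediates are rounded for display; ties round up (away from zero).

planetary set (28T centre, 10T on arm, 48T internal) — Willis relation
normalise by the input: solve with ω_sun = 1, then scale by 952 rpm
ring teeth: 28 + 2·10 = 48
28(ω_sun−ω_arm) = −48(ω_ring−ω_arm),  ω_ring = 0, ω_sun = 1
28(1−ω_arm) = −48(0−ω_arm)  ⇒  76·ω_arm = 28  ⇒  ω_arm = 7/19
sun–planet mesh: 28·(1−7/19) = −10·(ω_p−ω_arm)  ⇒  ω_p−ω_arm = -168/95
ω_p = 7/19 − 168/95 = -7/5
scale: ω_p = -7/5 × 952 rpm = -1332.8000 rpm

-1332.8000 rpm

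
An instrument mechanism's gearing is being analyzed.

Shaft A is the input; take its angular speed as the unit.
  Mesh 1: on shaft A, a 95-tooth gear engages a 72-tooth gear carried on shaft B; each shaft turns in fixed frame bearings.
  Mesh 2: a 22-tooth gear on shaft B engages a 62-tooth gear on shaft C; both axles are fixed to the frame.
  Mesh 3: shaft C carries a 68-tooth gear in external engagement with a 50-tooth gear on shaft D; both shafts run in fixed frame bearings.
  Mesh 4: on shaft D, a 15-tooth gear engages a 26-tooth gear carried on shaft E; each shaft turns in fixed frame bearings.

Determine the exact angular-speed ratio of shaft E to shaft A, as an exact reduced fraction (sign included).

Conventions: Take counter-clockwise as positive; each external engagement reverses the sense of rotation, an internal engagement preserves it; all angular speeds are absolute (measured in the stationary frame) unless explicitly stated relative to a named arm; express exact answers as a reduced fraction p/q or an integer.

class = fixed-axis compound train [4 meshes; 4 ratios multiply, 4 sense flips]
mesh 1 [95T→72T]: running ratio 95/72, sense −
mesh 2 [22T→62T]: running ratio 1045/2232, sense +
mesh 3 [68T→50T]: running ratio 3553/5580, sense −
mesh 4 [15T→26T]: running ratio 3553/9672, sense +
ω_out/ω_in = 3553/9672

3553/9672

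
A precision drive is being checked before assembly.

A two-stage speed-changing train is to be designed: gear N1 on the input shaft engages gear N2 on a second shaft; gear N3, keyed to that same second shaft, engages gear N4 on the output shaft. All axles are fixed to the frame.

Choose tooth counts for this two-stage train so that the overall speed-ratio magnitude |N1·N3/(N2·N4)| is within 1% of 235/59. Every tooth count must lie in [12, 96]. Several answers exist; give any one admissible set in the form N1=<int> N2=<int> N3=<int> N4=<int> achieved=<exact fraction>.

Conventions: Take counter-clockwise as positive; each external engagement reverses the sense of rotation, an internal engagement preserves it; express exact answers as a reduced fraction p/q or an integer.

class = fixed-axis compound train [2-stage, 235/59 wanted]
target = 235/59 in lowest terms: an exact hit needs N1·N3 = k·235 and N2·N4 = k·59 for one integer k, every count in [12, 96]; additionally prefer no 1:1 stage (N1 ≠ N2, N3 ≠ N4)
k = 1…11: no 1:1-free in-range split of k·235 and k·59 into factor pairs; take k = 12
k = 12: N1·N3 = 2820 = 30·94, N2·N4 = 708 = 12·59
achieved = 30·94/(12·59) = 235/59; |achieved − target| = 0 ≤ 47/1180 ✓

N1=30 N2=12 N3=94 N4=59 achieved=235/59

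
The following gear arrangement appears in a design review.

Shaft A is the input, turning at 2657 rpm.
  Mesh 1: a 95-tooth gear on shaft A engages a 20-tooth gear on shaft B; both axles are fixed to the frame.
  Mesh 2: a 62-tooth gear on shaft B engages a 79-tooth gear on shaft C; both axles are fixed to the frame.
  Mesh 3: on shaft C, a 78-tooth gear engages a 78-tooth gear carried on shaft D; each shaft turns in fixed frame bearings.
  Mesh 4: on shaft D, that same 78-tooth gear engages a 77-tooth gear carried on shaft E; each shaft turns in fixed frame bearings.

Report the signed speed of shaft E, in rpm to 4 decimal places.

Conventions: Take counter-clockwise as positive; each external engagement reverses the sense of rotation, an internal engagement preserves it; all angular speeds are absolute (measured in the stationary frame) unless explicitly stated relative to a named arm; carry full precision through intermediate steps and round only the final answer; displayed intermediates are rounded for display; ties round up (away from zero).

+10033.5274 rpm

recognized (5 fixed axles, 4 meshes): fixed-axis compound train
mesh 1 [95T→20T]: ω = 2657.0000×95/20 = 12620.7500 rpm, sense flips to −
mesh 2 [62T→79T]: ω = 12620.7500×62/79 = 9904.8924 rpm, sense flips to +
mesh 3 [78T→78T]: ω = 9904.8924×78/78 = 9904.8924 rpm, sense flips to −
mesh 4 [78T→77T]: ω = 9904.8924×78/77 = 10033.5274 rpm, sense flips to +
signed output speed = +10033.5274 rpm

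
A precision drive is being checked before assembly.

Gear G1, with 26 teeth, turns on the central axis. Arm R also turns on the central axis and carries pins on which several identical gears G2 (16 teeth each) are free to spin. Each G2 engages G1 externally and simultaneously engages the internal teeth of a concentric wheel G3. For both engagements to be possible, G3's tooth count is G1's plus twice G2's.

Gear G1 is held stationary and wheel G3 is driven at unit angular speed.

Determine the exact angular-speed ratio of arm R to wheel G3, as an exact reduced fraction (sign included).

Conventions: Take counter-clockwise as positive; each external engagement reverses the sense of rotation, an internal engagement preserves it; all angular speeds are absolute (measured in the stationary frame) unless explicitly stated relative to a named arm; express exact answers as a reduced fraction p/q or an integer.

class = planetary set [G3 = 26+2·16 = 58; Willis about the carrier]
ring teeth: 26 + 2·16 = 58
26(ω_sun−ω_arm) = −58(ω_ring−ω_arm),  ω_sun = 0, ω_ring = 1
26(0−ω_arm) = −58(1−ω_arm)  ⇒  84·ω_arm = 58  ⇒  ω_arm = 29/42
ω_out/ω_in = 29/42

29/42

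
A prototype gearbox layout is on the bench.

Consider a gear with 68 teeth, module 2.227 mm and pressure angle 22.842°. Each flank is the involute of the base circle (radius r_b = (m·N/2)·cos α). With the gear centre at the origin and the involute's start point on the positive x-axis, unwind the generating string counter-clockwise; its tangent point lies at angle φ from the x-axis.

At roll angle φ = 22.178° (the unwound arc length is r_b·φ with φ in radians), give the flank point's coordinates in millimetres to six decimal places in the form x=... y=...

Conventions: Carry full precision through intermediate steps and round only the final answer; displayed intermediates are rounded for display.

topology: single-mesh involute geometry — m = 2.227, N = 68
pitch radius r_p = m·N/2 = 2.227·68/2 = 75.718000
base radius r_b = r_p·cos α = 75.718000·cos 22.842° = 69.780107
roll angle φ = 22.178° = 0.38707912 rad
x = r_b·(cos φ + φ·sin φ) = 74.813503
y = r_b·(sin φ − φ·cos φ) = 1.328889

x=74.813503 y=1.328889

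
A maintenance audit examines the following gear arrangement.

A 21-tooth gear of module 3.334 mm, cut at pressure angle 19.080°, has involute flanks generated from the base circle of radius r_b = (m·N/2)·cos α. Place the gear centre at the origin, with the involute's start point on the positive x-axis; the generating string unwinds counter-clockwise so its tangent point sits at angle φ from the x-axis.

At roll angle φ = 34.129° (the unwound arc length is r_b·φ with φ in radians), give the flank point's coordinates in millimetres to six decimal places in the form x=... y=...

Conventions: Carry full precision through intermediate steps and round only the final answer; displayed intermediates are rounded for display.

x=38.442682 y=2.249101

single-mesh involute tooth geometry (21T wheel at module 3.334)
pitch radius r_p = m·N/2 = 3.334·21/2 = 35.007000
base radius r_b = r_p·cos α = 35.007000·cos 19.080° = 33.083823
roll angle φ = 34.129° = 0.59566342 rad
x = r_b·(cos φ + φ·sin φ) = 38.442682
y = r_b·(sin φ − φ·cos φ) = 2.249101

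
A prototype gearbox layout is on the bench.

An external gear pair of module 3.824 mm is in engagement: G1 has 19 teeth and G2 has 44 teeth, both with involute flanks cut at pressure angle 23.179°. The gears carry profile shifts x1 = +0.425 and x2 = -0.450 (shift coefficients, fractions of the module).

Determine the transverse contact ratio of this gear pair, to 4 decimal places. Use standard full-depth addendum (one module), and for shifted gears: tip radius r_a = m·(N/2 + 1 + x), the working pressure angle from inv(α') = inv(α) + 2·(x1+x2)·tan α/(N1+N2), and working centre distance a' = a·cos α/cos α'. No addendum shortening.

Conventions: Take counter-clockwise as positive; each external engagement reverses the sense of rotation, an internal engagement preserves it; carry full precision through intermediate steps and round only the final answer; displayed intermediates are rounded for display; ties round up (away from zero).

1.4555

class = single-mesh tooth geometry [involute pair 19T × 44T, m = 3.824]
base radii: r_b1 = 33.395592, r_b2 = 77.337160
tip radii: r_a1 = 41.777200, r_a2 = 86.231200
inv(α') = inv(23.179°) + 2·(+0.425-0.450)·tan α/(19+44) = 0.02327709  ⇒  α' = 23.07225°
a' = a·cos α / cos α' = 120.4560·cos 23.179°/cos 23.07225° = 120.360192
action lengths: √(r_a1²−r_b1²) = 25.101173, √(r_a2²−r_b2²) = 38.141625
base pitch p_b = π·m·cos α = 11.043721
CR = (25.101173 + 38.141625 − 120.360192·sin 23.07225°)/11.043721 = 1.455547
contact ratio ≈ 1.4555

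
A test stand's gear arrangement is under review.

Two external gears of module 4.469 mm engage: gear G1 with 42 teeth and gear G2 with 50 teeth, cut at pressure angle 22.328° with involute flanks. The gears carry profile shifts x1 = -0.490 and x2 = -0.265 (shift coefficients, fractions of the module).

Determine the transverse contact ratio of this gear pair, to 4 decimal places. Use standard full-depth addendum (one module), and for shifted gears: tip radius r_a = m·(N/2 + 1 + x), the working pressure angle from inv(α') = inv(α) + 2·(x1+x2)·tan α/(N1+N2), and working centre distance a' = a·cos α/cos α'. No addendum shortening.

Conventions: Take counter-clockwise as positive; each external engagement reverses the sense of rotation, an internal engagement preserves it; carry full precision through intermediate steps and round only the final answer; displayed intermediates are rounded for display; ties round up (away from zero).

topology: single-mesh involute geometry — m = 4.469, 42T/50T pair
base radii: r_b1 = 86.812593, r_b2 = 103.348325
tip radii: r_a1 = 96.128190, r_a2 = 115.009715
inv(α') = inv(22.328°) + 2·(-0.490-0.265)·tan α/(42+50) = 0.01426293  ⇒  α' = 19.71829°
a' = a·cos α / cos α' = 205.5740·cos 22.328°/cos 19.71829° = 202.005959
action lengths: √(r_a1²−r_b1²) = 41.281988, √(r_a2²−r_b2²) = 50.461452
base pitch p_b = π·m·cos α = 12.987134
CR = (41.281988 + 50.461452 − 202.005959·sin 19.71829°)/12.987134 = 1.816220
contact ratio ≈ 1.8162

1.8162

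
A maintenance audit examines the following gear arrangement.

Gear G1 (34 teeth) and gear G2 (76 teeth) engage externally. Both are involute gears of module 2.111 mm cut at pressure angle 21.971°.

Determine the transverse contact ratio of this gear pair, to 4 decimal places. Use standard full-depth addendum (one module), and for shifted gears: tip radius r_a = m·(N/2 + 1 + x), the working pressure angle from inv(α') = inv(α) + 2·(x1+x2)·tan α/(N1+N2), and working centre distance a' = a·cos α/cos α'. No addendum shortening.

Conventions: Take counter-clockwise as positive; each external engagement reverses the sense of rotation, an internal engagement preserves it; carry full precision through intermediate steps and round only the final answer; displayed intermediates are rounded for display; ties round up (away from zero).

recognized (one external pair, fixed centres): single-mesh tooth geometry, m = 2.111, N1 = 34, N2 = 76
base radii: r_b1 = 33.280647, r_b2 = 74.392035
tip radii: r_a1 = 37.998000, r_a2 = 82.329000
no profile shift: α' = α, a' = a
action lengths: √(r_a1²−r_b1²) = 18.337026, √(r_a2²−r_b2²) = 35.268816
base pitch p_b = π·m·cos α = 6.150249
CR = (18.337026 + 35.268816 − 116.105000·sin 21.97100°)/6.150249 = 1.653045
contact ratio ≈ 1.6530

1.6530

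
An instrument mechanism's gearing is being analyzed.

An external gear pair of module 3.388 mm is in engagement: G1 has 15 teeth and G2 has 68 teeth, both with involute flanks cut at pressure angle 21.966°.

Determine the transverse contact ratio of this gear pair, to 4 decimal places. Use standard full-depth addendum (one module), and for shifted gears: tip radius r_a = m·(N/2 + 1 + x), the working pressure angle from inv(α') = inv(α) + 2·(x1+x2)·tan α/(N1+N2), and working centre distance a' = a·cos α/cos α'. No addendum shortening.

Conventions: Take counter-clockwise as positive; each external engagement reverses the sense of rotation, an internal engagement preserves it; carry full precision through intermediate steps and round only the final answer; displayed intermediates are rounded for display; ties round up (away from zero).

recognized (one external pair, fixed centres): single-mesh tooth geometry, m = 3.388, N1 = 15, N2 = 68
base radii: r_b1 = 23.565386, r_b2 = 106.829750
tip radii: r_a1 = 28.798000, r_a2 = 118.580000
no profile shift: α' = α, a' = a
action lengths: √(r_a1²−r_b1²) = 16.552866, √(r_a2²−r_b2²) = 51.464753
base pitch p_b = π·m·cos α = 9.871046
CR = (16.552866 + 51.464753 − 140.602000·sin 21.96600°)/9.871046 = 1.562606
contact ratio ≈ 1.5626

1.5626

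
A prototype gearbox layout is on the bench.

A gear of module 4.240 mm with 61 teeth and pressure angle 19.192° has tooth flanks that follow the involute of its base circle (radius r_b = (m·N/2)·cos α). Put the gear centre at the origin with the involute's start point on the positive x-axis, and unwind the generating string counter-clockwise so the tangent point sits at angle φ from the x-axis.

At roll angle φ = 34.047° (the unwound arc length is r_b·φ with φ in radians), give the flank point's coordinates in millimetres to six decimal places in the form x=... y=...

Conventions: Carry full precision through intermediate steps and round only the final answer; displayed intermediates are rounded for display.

topology: single-mesh involute geometry — m = 4.240, N = 61
pitch radius r_p = m·N/2 = 4.240·61/2 = 129.320000
base radius r_b = r_p·cos α = 129.320000·cos 19.192° = 122.132689
roll angle φ = 34.047° = 0.59423225 rad
x = r_b·(cos φ + φ·sin φ) = 141.829400
y = r_b·(sin φ − φ·cos φ) = 8.244526

x=141.829400 y=8.244526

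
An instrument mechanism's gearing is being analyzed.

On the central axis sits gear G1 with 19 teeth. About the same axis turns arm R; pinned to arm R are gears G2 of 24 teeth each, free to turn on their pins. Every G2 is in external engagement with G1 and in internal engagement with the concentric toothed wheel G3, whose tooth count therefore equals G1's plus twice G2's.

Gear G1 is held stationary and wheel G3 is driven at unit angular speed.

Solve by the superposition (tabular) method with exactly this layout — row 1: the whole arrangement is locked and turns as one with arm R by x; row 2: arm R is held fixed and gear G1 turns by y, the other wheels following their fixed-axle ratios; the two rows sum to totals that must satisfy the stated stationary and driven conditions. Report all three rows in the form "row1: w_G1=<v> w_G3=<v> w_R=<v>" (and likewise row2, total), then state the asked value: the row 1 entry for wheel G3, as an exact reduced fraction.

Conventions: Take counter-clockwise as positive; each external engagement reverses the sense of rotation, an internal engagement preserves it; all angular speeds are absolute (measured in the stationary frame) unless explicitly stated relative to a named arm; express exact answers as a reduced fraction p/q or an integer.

class = planetary set [G3 = 19+2·24 = 67; Willis about the carrier]
superposition row 1 [locked train]: every member turns x
superposition row 2 [arm held]: sun y, ring −(19/67)·y, arm 0
boundary: total ω_sun = x + y = 0 and total ω_ring = x − (19/67)·y = 1  ⇒  y = -67/86, x = 67/86
row 2 ring = −(19/67)·(-67/86) = 19/86
totals (row 1 + row 2): sun 67/86 + (-67/86) = 0, ring 67/86 + 19/86 = 1, arm 67/86 + 0 = 67/86
asked cell (row1, ring) = 67/86

row1: w_G1=67/86 w_G3=67/86 w_R=67/86
row2: w_G1=-67/86 w_G3=19/86 w_R=0
total: w_G1=0 w_G3=1 w_R=67/86
asked value: 67/86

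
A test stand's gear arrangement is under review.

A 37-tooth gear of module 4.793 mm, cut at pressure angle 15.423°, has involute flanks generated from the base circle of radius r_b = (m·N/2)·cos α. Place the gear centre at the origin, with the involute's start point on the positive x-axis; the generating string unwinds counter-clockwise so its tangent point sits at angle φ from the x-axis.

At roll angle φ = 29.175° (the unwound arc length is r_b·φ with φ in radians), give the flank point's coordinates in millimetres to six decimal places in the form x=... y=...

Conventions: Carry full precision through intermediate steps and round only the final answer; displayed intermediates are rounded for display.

x=95.850804 y=3.665152

recognized (one wheel, involute flank): single-mesh tooth geometry, m = 4.793, N = 37
pitch radius r_p = m·N/2 = 4.793·37/2 = 88.670500
base radius r_b = r_p·cos α = 88.670500·cos 15.423° = 85.477362
roll angle φ = 29.175° = 0.50919981 rad
x = r_b·(cos φ + φ·sin φ) = 95.850804
y = r_b·(sin φ − φ·cos φ) = 3.665152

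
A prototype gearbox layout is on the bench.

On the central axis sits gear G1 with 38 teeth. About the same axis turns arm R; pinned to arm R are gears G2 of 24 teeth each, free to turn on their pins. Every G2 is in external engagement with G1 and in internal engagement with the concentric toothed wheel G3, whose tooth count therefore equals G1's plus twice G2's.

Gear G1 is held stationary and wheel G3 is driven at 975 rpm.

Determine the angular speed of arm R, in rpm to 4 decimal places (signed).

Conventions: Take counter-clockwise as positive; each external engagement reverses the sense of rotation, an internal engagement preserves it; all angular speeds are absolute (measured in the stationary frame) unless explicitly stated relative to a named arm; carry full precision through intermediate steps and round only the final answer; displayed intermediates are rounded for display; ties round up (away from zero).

planetary set (38T centre, 24T on arm, 86T internal) — Willis relation
normalise by the input: solve with ω_ring = 1, then scale by 975 rpm
ring teeth: 38 + 2·24 = 86
38(ω_sun−ω_arm) = −86(ω_ring−ω_arm),  ω_sun = 0, ω_ring = 1
38(0−ω_arm) = −86(1−ω_arm)  ⇒  124·ω_arm = 86  ⇒  ω_arm = 43/62
scale: ω_arm = 43/62 × 975 rpm = +676.2097 rpm

+676.2097 rpm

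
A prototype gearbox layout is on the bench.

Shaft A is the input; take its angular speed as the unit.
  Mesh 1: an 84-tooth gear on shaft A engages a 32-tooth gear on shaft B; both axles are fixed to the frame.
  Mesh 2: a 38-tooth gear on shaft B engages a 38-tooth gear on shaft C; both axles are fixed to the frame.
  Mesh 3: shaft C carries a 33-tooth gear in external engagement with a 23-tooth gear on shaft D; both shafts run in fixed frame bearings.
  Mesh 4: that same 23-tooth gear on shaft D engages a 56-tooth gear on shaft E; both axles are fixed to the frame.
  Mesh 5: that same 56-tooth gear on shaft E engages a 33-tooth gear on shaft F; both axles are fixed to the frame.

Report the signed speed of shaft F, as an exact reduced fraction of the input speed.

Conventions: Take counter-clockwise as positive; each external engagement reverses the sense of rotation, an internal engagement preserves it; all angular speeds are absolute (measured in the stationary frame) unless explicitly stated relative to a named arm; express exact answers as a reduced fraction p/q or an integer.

5-mesh fixed-axis compound train (all bearings frame-fixed)
mesh 1 [84T→32T]: |ω|/ω_in = 1×84/32 = 21/8, sense flips to −
mesh 2 [38T→38T]: |ω|/ω_in = (21/8)×38/38 = 21/8, sense flips to +
mesh 3 [33T→23T]: |ω|/ω_in = (21/8)×33/23 = 693/184, sense flips to −
mesh 4 [23T→56T]: |ω|/ω_in = (693/184)×23/56 = 99/64, sense flips to +
mesh 5 [56T→33T]: |ω|/ω_in = (99/64)×56/33 = 21/8, sense flips to −
signed output speed (× input speed) = -21/8

-21/8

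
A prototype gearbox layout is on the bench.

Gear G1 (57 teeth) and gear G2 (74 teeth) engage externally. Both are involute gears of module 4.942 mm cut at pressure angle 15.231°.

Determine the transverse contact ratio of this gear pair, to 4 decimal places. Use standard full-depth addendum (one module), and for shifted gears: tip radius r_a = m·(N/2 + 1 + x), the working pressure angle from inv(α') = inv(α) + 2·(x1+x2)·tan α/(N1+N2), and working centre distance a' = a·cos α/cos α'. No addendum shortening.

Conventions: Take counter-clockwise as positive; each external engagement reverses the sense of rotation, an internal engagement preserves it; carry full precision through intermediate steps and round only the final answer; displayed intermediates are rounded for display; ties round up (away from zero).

2.1413

single-mesh involute tooth geometry (57T engaging 74T at module 4.942)
base radii: r_b1 = 135.899678, r_b2 = 176.431161
tip radii: r_a1 = 145.789000, r_a2 = 187.796000
no profile shift: α' = α, a' = a
action lengths: √(r_a1²−r_b1²) = 52.779826, √(r_a2²−r_b2²) = 64.338037
base pitch p_b = π·m·cos α = 14.980401
CR = (52.779826 + 64.338037 − 323.701000·sin 15.23100°)/14.980401 = 2.141329
contact ratio ≈ 2.1413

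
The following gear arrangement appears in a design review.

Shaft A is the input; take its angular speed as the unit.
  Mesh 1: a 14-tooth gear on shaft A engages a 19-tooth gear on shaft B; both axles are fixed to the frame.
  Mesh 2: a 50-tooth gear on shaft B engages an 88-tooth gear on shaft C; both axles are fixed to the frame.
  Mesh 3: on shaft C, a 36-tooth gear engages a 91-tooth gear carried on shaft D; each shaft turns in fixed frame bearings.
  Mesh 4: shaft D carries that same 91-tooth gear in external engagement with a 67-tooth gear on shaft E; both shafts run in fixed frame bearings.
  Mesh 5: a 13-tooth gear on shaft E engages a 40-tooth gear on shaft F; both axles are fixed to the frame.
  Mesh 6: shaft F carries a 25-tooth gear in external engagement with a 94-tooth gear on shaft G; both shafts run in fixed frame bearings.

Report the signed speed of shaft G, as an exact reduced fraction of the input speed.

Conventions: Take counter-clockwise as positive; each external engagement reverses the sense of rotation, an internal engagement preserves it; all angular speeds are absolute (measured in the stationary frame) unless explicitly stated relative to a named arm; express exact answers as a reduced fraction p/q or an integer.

6-mesh fixed-axis compound train (all bearings frame-fixed)
mesh 1 [14T→19T]: |ω|/ω_in = 1×14/19 = 14/19, sense flips to −
mesh 2 [50T→88T]: |ω|/ω_in = (14/19)×50/88 = 175/418, sense flips to +
mesh 3 [36T→91T]: |ω|/ω_in = (175/418)×36/91 = 450/2717, sense flips to −
mesh 4 [91T→67T]: |ω|/ω_in = (450/2717)×91/67 = 3150/14003, sense flips to +
mesh 5 [13T→40T]: |ω|/ω_in = (3150/14003)×13/40 = 4095/56012, sense flips to −
mesh 6 [25T→94T]: |ω|/ω_in = (4095/56012)×25/94 = 102375/5265128, sense flips to +
signed output speed (× input speed) = 102375/5265128

102375/5265128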